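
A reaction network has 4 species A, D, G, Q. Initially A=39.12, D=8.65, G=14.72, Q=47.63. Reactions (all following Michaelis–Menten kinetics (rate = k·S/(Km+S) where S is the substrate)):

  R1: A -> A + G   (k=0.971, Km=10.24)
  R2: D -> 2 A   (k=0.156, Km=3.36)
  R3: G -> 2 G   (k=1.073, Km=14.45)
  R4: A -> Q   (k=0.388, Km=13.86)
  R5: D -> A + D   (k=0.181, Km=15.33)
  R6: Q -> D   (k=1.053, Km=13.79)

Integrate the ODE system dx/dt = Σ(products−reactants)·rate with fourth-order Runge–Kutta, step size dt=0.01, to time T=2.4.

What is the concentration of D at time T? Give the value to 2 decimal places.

RK4 with dt=0.01: 240 steps to T=2.4. Trajectory (selected grid times):
t=0.00: A=39.12 D=8.65 G=14.72 Q=47.63
t=0.27: A=39.12 D=8.84 G=15.07 Q=47.49
t=0.53: A=39.12 D=9.02 G=15.42 Q=47.35
t=0.80: A=39.13 D=9.21 G=15.78 Q=47.21
t=1.07: A=39.13 D=9.40 G=16.14 Q=47.06
t=1.33: A=39.13 D=9.58 G=16.48 Q=46.93
t=1.60: A=39.14 D=9.77 G=16.85 Q=46.78
t=1.87: A=39.14 D=9.96 G=17.21 Q=46.64
t=2.13: A=39.15 D=10.14 G=17.56 Q=46.51
t=2.40: A=39.15 D=10.33 G=17.93 Q=46.36
Read off D at T=2.4: 10.33

D at T = 10.33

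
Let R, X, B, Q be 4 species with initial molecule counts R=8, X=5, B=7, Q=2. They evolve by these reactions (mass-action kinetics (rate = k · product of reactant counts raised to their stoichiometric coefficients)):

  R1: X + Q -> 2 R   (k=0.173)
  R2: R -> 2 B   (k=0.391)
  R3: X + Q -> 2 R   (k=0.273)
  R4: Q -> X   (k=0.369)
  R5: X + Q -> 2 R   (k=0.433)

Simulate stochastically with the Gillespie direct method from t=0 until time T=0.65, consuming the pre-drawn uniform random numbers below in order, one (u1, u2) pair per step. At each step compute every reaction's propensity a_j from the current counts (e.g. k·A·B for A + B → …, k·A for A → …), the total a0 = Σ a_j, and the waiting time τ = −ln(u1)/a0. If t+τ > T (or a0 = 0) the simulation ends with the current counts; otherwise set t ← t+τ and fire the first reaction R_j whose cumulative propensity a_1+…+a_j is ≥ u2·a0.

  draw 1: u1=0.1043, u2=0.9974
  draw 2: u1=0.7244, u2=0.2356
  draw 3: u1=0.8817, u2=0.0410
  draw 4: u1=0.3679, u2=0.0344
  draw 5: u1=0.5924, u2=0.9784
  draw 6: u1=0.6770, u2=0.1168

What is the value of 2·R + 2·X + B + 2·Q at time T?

Check how each reaction changes W = 2·R + 2·X + B + 2·Q (weight of products minus weight of reactants):
R1: X + Q -> 2 R: (2·2) − (2·1 + 2·1) = 4 − 4 = 0
R2: R -> 2 B: (1·2) − (2·1) = 2 − 2 = 0
R3: X + Q -> 2 R: (2·2) − (2·1 + 2·1) = 4 − 4 = 0
R4: Q -> X: (2·1) − (2·1) = 2 − 2 = 0
R5: X + Q -> 2 R: (2·2) − (2·1 + 2·1) = 4 − 4 = 0
Every reaction leaves W unchanged, so W is conserved and no simulation is needed: W(T) = W(0) = 2·8 + 2·5 + 7 + 2·2 = 37

Value at T = 37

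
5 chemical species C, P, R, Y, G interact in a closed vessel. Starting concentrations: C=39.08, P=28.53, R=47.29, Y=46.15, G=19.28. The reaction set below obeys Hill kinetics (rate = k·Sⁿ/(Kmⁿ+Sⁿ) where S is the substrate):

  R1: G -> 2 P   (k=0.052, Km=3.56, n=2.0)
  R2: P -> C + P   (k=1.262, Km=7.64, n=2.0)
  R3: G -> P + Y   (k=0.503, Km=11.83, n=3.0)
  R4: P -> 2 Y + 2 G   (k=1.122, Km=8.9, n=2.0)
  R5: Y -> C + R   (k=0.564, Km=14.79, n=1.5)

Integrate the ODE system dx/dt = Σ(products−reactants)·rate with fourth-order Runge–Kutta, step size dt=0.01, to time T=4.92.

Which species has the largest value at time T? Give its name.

Dominant species at T: Y

RK4 with dt=0.01: 492 steps to T=4.92. Trajectory (selected grid times):
t=0.00: C=39.08 P=28.53 R=47.29 Y=46.15 G=19.28
t=0.55: C=39.99 P=28.25 R=47.55 Y=47.24 G=20.15
t=1.09: C=40.88 P=27.98 R=47.81 Y=48.31 G=20.99
t=1.64: C=41.80 P=27.72 R=48.08 Y=49.40 G=21.85
t=2.19: C=42.71 P=27.45 R=48.35 Y=50.49 G=22.70
t=2.73: C=43.60 P=27.20 R=48.61 Y=51.56 G=23.53
t=3.28: C=44.52 P=26.95 R=48.88 Y=52.65 G=24.37
t=3.83: C=45.43 P=26.70 R=49.15 Y=53.74 G=25.20
t=4.37: C=46.32 P=26.45 R=49.42 Y=54.81 G=26.02
t=4.92: C=47.24 P=26.21 R=49.69 Y=55.90 G=26.84
At T=4.92: C=47.24 P=26.21 R=49.69 Y=55.90 G=26.84; the largest is Y.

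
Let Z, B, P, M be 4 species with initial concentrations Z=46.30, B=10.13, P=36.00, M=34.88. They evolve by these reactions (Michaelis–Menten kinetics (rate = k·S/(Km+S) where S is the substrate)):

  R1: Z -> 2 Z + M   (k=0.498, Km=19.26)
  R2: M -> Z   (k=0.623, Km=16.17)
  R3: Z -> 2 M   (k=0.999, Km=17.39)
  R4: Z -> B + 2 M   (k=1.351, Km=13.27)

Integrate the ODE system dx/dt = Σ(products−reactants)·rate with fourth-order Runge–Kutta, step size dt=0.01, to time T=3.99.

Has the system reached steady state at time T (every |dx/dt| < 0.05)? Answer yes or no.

RK4 with dt=0.01: 399 steps to T=3.99. Trajectory (selected grid times):
t=0.00: Z=46.30 B=10.13 P=36.00 M=34.88
t=0.44: Z=45.86 B=10.59 P=36.00 M=36.41
t=0.89: Z=45.42 B=11.06 P=36.00 M=37.96
t=1.33: Z=44.99 B=11.52 P=36.00 M=39.48
t=1.77: Z=44.56 B=11.98 P=36.00 M=40.98
t=2.22: Z=44.13 B=12.45 P=36.00 M=42.52
t=2.66: Z=43.71 B=12.91 P=36.00 M=44.02
t=3.10: Z=43.29 B=13.36 P=36.00 M=45.51
t=3.55: Z=42.87 B=13.83 P=36.00 M=47.02
t=3.99: Z=42.46 B=14.28 P=36.00 M=48.50
Rates at T: R1=0.3426, R2=0.4672, R3=0.7087, R4=1.0293
dx/dt at T (Σ net stoichiometry × rate): Z=-0.9282, B=+1.0293, P=+0.0000, M=+3.3515
Largest |dx/dt| is |+3.3515| (M) ≥ 0.05 → not steady.

Steady state at T: no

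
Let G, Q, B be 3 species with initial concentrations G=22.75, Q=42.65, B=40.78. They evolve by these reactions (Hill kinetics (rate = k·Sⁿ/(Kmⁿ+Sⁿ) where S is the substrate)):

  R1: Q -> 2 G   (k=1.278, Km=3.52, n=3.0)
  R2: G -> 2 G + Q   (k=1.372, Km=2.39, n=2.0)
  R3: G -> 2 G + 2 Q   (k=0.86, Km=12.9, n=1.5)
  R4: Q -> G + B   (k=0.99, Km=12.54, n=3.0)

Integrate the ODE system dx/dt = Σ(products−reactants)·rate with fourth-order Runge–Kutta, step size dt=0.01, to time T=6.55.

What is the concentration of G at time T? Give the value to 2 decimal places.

RK4 with dt=0.01: 655 steps to T=6.55. Trajectory (selected grid times):
t=0.00: G=22.75 Q=42.65 B=40.78
t=0.73: G=26.77 Q=42.92 B=41.48
t=1.46: G=30.82 Q=43.24 B=42.19
t=2.18: G=34.83 Q=43.60 B=42.89
t=2.91: G=38.92 Q=44.00 B=43.59
t=3.64: G=43.02 Q=44.42 B=44.30
t=4.37: G=47.14 Q=44.87 B=45.01
t=5.09: G=51.21 Q=45.33 B=45.70
t=5.82: G=55.34 Q=45.81 B=46.41
t=6.55: G=59.48 Q=46.31 B=47.12
Read off G at T=6.55: 59.48

G at T = 59.48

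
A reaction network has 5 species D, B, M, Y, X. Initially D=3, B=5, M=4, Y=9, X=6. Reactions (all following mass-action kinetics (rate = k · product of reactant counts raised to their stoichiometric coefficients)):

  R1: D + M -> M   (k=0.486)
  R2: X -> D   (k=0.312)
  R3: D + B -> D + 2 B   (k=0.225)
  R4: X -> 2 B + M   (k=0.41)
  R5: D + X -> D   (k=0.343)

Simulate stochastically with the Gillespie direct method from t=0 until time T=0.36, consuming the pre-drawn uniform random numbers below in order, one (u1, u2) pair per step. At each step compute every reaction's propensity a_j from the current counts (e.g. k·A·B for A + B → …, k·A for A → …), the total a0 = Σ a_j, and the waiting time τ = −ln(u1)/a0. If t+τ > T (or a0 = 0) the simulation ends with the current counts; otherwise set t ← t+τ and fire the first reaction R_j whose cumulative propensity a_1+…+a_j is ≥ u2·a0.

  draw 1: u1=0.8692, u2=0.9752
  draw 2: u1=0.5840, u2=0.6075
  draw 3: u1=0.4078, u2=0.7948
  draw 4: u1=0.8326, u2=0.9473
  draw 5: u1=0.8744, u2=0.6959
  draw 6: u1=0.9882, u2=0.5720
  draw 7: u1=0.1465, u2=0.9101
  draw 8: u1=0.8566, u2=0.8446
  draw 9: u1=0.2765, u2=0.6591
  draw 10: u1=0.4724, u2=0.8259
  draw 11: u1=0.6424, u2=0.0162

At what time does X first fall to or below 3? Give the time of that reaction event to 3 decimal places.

t=0.000: D=3 B=5 M=4 Y=9 X=6
Draw 1: a1=5.832, a2=1.872, a3=3.375, a4=2.460, a5=6.174, a0=19.713; τ=−ln(0.8692)/19.713=0.007 → t=0.007; u2·a0=0.9752·19.713=19.224; a1+…+a4=13.539 < 19.224 ≤ a1+…+a5=19.713 → R5 fires; D=3 B=5 M=4 Y=9 X=5
Draw 2: a1=5.832, a2=1.560, a3=3.375, a4=2.050, a5=5.145, a0=17.962; τ=−ln(0.5840)/17.962=0.030 → t=0.037; u2·a0=0.6075·17.962=10.912; a1+…+a3=10.767 < 10.912 ≤ a1+…+a4=12.817 → R4 fires; D=3 B=7 M=5 Y=9 X=4
Draw 3: a1=7.290, a2=1.248, a3=4.725, a4=1.640, a5=4.116, a0=19.019; τ=−ln(0.4078)/19.019=0.047 → t=0.084; u2·a0=0.7948·19.019=15.116; a1+…+a4=14.903 < 15.116 ≤ a1+…+a5=19.019 → R5 fires; D=3 B=7 M=5 Y=9 X=3
Draw 4: a1=7.290, a2=0.936, a3=4.725, a4=1.230, a5=3.087, a0=17.268; τ=−ln(0.8326)/17.268=0.011 → t=0.095; u2·a0=0.9473·17.268=16.358; a1+…+a4=14.181 < 16.358 ≤ a1+…+a5=17.268 → R5 fires; D=3 B=7 M=5 Y=9 X=2
Draw 5: a1=7.290, a2=0.624, a3=4.725, a4=0.820, a5=2.058, a0=15.517; τ=−ln(0.8744)/15.517=0.009 → t=0.103; u2·a0=0.6959·15.517=10.798; a1+a2=7.914 < 10.798 ≤ a1+…+a3=12.639 → R3 fires; D=3 B=8 M=5 Y=9 X=2
Draw 6: a1=7.290, a2=0.624, a3=5.400, a4=0.820, a5=2.058, a0=16.192; τ=−ln(0.9882)/16.192=0.001 → t=0.104; u2·a0=0.5720·16.192=9.262; a1+a2=7.914 < 9.262 ≤ a1+…+a3=13.314 → R3 fires; D=3 B=9 M=5 Y=9 X=2
Draw 7: a1=7.290, a2=0.624, a3=6.075, a4=0.820, a5=2.058, a0=16.867; τ=−ln(0.1465)/16.867=0.114 → t=0.218; u2·a0=0.9101·16.867=15.351; a1+…+a4=14.809 < 15.351 ≤ a1+…+a5=16.867 → R5 fires; D=3 B=9 M=5 Y=9 X=1
Draw 8: a1=7.290, a2=0.312, a3=6.075, a4=0.410, a5=1.029, a0=15.116; τ=−ln(0.8566)/15.116=0.010 → t=0.228; u2·a0=0.8446·15.116=12.767; a1+a2=7.602 < 12.767 ≤ a1+…+a3=13.677 → R3 fires; D=3 B=10 M=5 Y=9 X=1
Draw 9: a1=7.290, a2=0.312, a3=6.750, a4=0.410, a5=1.029, a0=15.791; τ=−ln(0.2765)/15.791=0.081 → t=0.310; u2·a0=0.6591·15.791=10.408; a1+a2=7.602 < 10.408 ≤ a1+…+a3=14.352 → R3 fires; D=3 B=11 M=5 Y=9 X=1
Draw 10: a1=7.290, a2=0.312, a3=7.425, a4=0.410, a5=1.029, a0=16.466; τ=−ln(0.4724)/16.466=0.046 → t=0.355; u2·a0=0.8259·16.466=13.599; a1+a2=7.602 < 13.599 ≤ a1+…+a3=15.027 → R3 fires; D=3 B=12 M=5 Y=9 X=1
Draw 11: a1=7.290, a2=0.312, a3=8.100, a4=0.410, a5=1.029, a0=17.141; τ=−ln(0.6424)/17.141=0.026 → t=0.381 > T=0.36: stop.
X first becomes ≤ 3 when it reaches 3 at the event at t=0.084.

Threshold first reached at t = 0.084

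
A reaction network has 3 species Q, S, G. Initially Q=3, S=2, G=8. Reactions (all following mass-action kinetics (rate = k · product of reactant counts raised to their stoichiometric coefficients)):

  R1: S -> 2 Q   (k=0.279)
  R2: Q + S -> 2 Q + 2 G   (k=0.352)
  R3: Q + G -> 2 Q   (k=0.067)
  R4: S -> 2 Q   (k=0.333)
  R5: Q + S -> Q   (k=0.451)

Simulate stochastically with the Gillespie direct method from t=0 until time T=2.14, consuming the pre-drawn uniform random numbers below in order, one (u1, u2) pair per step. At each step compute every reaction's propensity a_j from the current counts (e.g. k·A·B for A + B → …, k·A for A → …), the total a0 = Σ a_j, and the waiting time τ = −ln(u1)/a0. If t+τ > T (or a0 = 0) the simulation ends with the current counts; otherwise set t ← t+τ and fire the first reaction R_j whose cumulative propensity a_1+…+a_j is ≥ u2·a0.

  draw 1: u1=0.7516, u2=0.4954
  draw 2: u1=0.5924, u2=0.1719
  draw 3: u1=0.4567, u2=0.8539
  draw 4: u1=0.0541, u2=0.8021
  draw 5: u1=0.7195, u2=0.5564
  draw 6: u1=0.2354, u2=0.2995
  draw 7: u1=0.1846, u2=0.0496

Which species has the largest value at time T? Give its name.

t=0.000: Q=3 S=2 G=8
Draw 1: a1=0.558, a2=2.112, a3=1.608, a4=0.666, a5=2.706, a0=7.650; τ=−ln(0.7516)/7.650=0.037 → t=0.037; u2·a0=0.4954·7.650=3.790; a1+a2=2.670 < 3.790 ≤ a1+…+a3=4.278 → R3 fires; Q=4 S=2 G=7
Draw 2: a1=0.558, a2=2.816, a3=1.876, a4=0.666, a5=3.608, a0=9.524; τ=−ln(0.5924)/9.524=0.055 → t=0.092; u2·a0=0.1719·9.524=1.637; a1=0.558 < 1.637 ≤ a1+a2=3.374 → R2 fires; Q=5 S=1 G=9
Draw 3: a1=0.279, a2=1.760, a3=3.015, a4=0.333, a5=2.255, a0=7.642; τ=−ln(0.4567)/7.642=0.103 → t=0.195; u2·a0=0.8539·7.642=6.526; a1+…+a4=5.387 < 6.526 ≤ a1+…+a5=7.642 → R5 fires; Q=5 S=0 G=9
Draw 4: a1=0.000, a2=0.000, a3=3.015, a4=0.000, a5=0.000, a0=3.015; τ=−ln(0.0541)/3.015=0.967 → t=1.162; u2·a0=0.8021·3.015=2.418; a1+a2=0.000 < 2.418 ≤ a1+…+a3=3.015 → R3 fires; Q=6 S=0 G=8
Draw 5: a1=0.000, a2=0.000, a3=3.216, a4=0.000, a5=0.000, a0=3.216; τ=−ln(0.7195)/3.216=0.102 → t=1.265; u2·a0=0.5564·3.216=1.789; a1+a2=0.000 < 1.789 ≤ a1+…+a3=3.216 → R3 fires; Q=7 S=0 G=7
Draw 6: a1=0.000, a2=0.000, a3=3.283, a4=0.000, a5=0.000, a0=3.283; τ=−ln(0.2354)/3.283=0.441 → t=1.705; u2·a0=0.2995·3.283=0.983; a1+a2=0.000 < 0.983 ≤ a1+…+a3=3.283 → R3 fires; Q=8 S=0 G=6
Draw 7: a1=0.000, a2=0.000, a3=3.216, a4=0.000, a5=0.000, a0=3.216; τ=−ln(0.1846)/3.216=0.525 → t=2.231 > T=2.14: stop.
At T=2.14: Q=8 S=0 G=6; the largest is Q.

Dominant species at T: Q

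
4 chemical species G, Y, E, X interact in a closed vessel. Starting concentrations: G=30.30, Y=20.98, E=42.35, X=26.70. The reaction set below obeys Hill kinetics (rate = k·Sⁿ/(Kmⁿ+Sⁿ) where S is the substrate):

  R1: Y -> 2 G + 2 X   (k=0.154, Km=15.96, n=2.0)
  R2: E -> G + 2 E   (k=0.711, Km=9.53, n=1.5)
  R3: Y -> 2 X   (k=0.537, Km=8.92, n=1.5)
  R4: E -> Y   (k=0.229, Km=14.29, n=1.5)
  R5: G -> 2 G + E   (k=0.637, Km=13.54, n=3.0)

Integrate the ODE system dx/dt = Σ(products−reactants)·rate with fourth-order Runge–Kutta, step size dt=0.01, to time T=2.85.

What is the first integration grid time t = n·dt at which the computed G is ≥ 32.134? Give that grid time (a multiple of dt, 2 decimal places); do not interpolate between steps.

RK4 with dt=0.01: 285 steps to T=2.85. Trajectory (selected grid times):
t=0.00: G=30.30 Y=20.98 E=42.35 X=26.70
t=0.32: G=30.76 Y=20.88 E=42.68 X=27.03
t=0.63: G=31.20 Y=20.78 E=43.00 X=27.35
t=0.95: G=31.65 Y=20.67 E=43.34 X=27.68
t=1.27: G=32.11 Y=20.57 E=43.67 X=28.01
t=1.28: G=32.13 Y=20.57 E=43.68 X=28.02
t=1.29: G=32.14 Y=20.56 E=43.69 X=28.03
t=1.58: G=32.56 Y=20.47 E=44.00 X=28.33
t=1.90: G=33.01 Y=20.37 E=44.33 X=28.66
t=2.22: G=33.47 Y=20.27 E=44.67 X=28.98
t=2.53: G=33.92 Y=20.17 E=44.99 X=29.30
t=2.85: G=34.38 Y=20.07 E=45.33 X=29.63
G(1.28)=32.126 < 32.134 but G(1.29)=32.140 ≥ 32.134, so the first grid time is t=1.29.

Threshold first reached at t = 1.29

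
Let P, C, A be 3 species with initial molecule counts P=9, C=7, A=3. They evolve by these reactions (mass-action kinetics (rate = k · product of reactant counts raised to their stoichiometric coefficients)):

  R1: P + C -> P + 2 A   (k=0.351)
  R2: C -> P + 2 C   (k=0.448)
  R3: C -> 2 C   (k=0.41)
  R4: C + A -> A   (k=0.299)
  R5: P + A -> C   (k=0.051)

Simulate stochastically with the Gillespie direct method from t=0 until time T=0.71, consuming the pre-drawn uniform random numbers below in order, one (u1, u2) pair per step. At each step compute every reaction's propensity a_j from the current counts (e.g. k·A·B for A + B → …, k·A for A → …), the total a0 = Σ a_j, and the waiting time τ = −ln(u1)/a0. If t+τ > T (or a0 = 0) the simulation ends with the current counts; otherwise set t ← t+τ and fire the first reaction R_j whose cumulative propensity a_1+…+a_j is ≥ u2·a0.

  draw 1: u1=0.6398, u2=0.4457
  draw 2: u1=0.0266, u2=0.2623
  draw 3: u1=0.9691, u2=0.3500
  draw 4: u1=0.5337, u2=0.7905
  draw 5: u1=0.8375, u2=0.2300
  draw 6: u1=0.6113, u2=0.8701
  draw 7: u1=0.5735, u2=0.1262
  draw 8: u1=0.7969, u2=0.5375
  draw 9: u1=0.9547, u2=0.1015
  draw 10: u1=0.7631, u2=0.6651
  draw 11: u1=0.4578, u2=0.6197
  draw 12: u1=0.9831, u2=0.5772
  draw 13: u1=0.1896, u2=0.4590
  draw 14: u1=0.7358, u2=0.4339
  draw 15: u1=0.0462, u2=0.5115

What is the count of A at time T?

t=0.000: P=9 C=7 A=3
Draw 1: a1=22.113, a2=3.136, a3=2.870, a4=6.279, a5=1.377, a0=35.775; τ=−ln(0.6398)/35.775=0.012 → t=0.012; u2·a0=0.4457·35.775=15.945 ≤ a1=22.113 → R1 fires; P=9 C=6 A=5
Draw 2: a1=18.954, a2=2.688, a3=2.460, a4=8.970, a5=2.295, a0=35.367; τ=−ln(0.0266)/35.367=0.103 → t=0.115; u2·a0=0.2623·35.367=9.277 ≤ a1=18.954 → R1 fires; P=9 C=5 A=7
Draw 3: a1=15.795, a2=2.240, a3=2.050, a4=10.465, a5=3.213, a0=33.763; τ=−ln(0.9691)/33.763=0.001 → t=0.116; u2·a0=0.3500·33.763=11.817 ≤ a1=15.795 → R1 fires; P=9 C=4 A=9
Draw 4: a1=12.636, a2=1.792, a3=1.640, a4=10.764, a5=4.131, a0=30.963; τ=−ln(0.5337)/30.963=0.020 → t=0.136; u2·a0=0.7905·30.963=24.476; a1+…+a3=16.068 < 24.476 ≤ a1+…+a4=26.832 → R4 fires; P=9 C=3 A=9
Draw 5: a1=9.477, a2=1.344, a3=1.230, a4=8.073, a5=4.131, a0=24.255; τ=−ln(0.8375)/24.255=0.007 → t=0.144; u2·a0=0.2300·24.255=5.579 ≤ a1=9.477 → R1 fires; P=9 C=2 A=11
Draw 6: a1=6.318, a2=0.896, a3=0.820, a4=6.578, a5=5.049, a0=19.661; τ=−ln(0.6113)/19.661=0.025 → t=0.169; u2·a0=0.8701·19.661=17.107; a1+…+a4=14.612 < 17.107 ≤ a1+…+a5=19.661 → R5 fires; P=8 C=3 A=10
Draw 7: a1=8.424, a2=1.344, a3=1.230, a4=8.970, a5=4.080, a0=24.048; τ=−ln(0.5735)/24.048=0.023 → t=0.192; u2·a0=0.1262·24.048=3.035 ≤ a1=8.424 → R1 fires; P=8 C=2 A=12
Draw 8: a1=5.616, a2=0.896, a3=0.820, a4=7.176, a5=4.896, a0=19.404; τ=−ln(0.7969)/19.404=0.012 → t=0.203; u2·a0=0.5375·19.404=10.430; a1+…+a3=7.332 < 10.430 ≤ a1+…+a4=14.508 → R4 fires; P=8 C=1 A=12
Draw 9: a1=2.808, a2=0.448, a3=0.410, a4=3.588, a5=4.896, a0=12.150; τ=−ln(0.9547)/12.150=0.004 → t=0.207; u2·a0=0.1015·12.150=1.233 ≤ a1=2.808 → R1 fires; P=8 C=0 A=14
Draw 10: a1=0.000, a2=0.000, a3=0.000, a4=0.000, a5=5.712, a0=5.712; τ=−ln(0.7631)/5.712=0.047 → t=0.255; u2·a0=0.6651·5.712=3.799; a1+…+a4=0.000 < 3.799 ≤ a1+…+a5=5.712 → R5 fires; P=7 C=1 A=13
Draw 11: a1=2.457, a2=0.448, a3=0.410, a4=3.887, a5=4.641, a0=11.843; τ=−ln(0.4578)/11.843=0.066 → t=0.321; u2·a0=0.6197·11.843=7.339; a1+…+a4=7.202 < 7.339 ≤ a1+…+a5=11.843 → R5 fires; P=6 C=2 A=12
Draw 12: a1=4.212, a2=0.896, a3=0.820, a4=7.176, a5=3.672, a0=16.776; τ=−ln(0.9831)/16.776=0.001 → t=0.322; u2·a0=0.5772·16.776=9.683; a1+…+a3=5.928 < 9.683 ≤ a1+…+a4=13.104 → R4 fires; P=6 C=1 A=12
Draw 13: a1=2.106, a2=0.448, a3=0.410, a4=3.588, a5=3.672, a0=10.224; τ=−ln(0.1896)/10.224=0.163 → t=0.484; u2·a0=0.4590·10.224=4.693; a1+…+a3=2.964 < 4.693 ≤ a1+…+a4=6.552 → R4 fires; P=6 C=0 A=12
Draw 14: a1=0.000, a2=0.000, a3=0.000, a4=0.000, a5=3.672, a0=3.672; τ=−ln(0.7358)/3.672=0.084 → t=0.568; u2·a0=0.4339·3.672=1.593; a1+…+a4=0.000 < 1.593 ≤ a1+…+a5=3.672 → R5 fires; P=5 C=1 A=11
Draw 15: a1=1.755, a2=0.448, a3=0.410, a4=3.289, a5=2.805, a0=8.707; τ=−ln(0.0462)/8.707=0.353 → t=0.921 > T=0.71: stop.
Read off A at T=0.71: 11

A at T = 11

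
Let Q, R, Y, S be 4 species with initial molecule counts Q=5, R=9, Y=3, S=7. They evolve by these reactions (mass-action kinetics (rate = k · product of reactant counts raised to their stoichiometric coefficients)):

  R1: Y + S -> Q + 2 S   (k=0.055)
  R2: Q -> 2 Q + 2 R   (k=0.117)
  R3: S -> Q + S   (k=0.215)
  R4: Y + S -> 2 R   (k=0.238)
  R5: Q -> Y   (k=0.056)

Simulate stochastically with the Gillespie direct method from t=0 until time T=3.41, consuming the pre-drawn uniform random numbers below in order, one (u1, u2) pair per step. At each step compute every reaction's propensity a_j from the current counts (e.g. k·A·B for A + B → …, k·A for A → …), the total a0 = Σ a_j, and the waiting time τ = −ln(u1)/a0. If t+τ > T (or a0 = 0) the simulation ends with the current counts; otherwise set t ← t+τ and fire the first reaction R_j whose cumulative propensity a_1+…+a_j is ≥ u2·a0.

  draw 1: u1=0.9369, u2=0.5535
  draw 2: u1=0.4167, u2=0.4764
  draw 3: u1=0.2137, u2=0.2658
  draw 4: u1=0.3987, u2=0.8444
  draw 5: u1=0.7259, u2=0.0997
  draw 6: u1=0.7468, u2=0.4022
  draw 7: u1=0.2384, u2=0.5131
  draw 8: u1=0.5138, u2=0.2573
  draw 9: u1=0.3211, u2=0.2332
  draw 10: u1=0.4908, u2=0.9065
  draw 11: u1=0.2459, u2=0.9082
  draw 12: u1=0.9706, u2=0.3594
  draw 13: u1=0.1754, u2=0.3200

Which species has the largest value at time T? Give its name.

t=0.000: Q=5 R=9 Y=3 S=7
Draw 1: a1=1.155, a2=0.585, a3=1.505, a4=4.998, a5=0.280, a0=8.523; τ=−ln(0.9369)/8.523=0.008 → t=0.008; u2·a0=0.5535·8.523=4.717; a1+…+a3=3.245 < 4.717 ≤ a1+…+a4=8.243 → R4 fires; Q=5 R=11 Y=2 S=6
Draw 2: a1=0.660, a2=0.585, a3=1.290, a4=2.856, a5=0.280, a0=5.671; τ=−ln(0.4167)/5.671=0.154 → t=0.162; u2·a0=0.4764·5.671=2.702; a1+…+a3=2.535 < 2.702 ≤ a1+…+a4=5.391 → R4 fires; Q=5 R=13 Y=1 S=5
Draw 3: a1=0.275, a2=0.585, a3=1.075, a4=1.190, a5=0.280, a0=3.405; τ=−ln(0.2137)/3.405=0.453 → t=0.615; u2·a0=0.2658·3.405=0.905; a1+a2=0.860 < 0.905 ≤ a1+…+a3=1.935 → R3 fires; Q=6 R=13 Y=1 S=5
Draw 4: a1=0.275, a2=0.702, a3=1.075, a4=1.190, a5=0.336, a0=3.578; τ=−ln(0.3987)/3.578=0.257 → t=0.872; u2·a0=0.8444·3.578=3.021; a1+…+a3=2.052 < 3.021 ≤ a1+…+a4=3.242 → R4 fires; Q=6 R=15 Y=0 S=4
Draw 5: a1=0.000, a2=0.702, a3=0.860, a4=0.000, a5=0.336, a0=1.898; τ=−ln(0.7259)/1.898=0.169 → t=1.041; u2·a0=0.0997·1.898=0.189; a1=0.000 < 0.189 ≤ a1+a2=0.702 → R2 fires; Q=7 R=17 Y=0 S=4
Draw 6: a1=0.000, a2=0.819, a3=0.860, a4=0.000, a5=0.392, a0=2.071; τ=−ln(0.7468)/2.071=0.141 → t=1.182; u2·a0=0.4022·2.071=0.833; a1+a2=0.819 < 0.833 ≤ a1+…+a3=1.679 → R3 fires; Q=8 R=17 Y=0 S=4
Draw 7: a1=0.000, a2=0.936, a3=0.860, a4=0.000, a5=0.448, a0=2.244; τ=−ln(0.2384)/2.244=0.639 → t=1.821; u2·a0=0.5131·2.244=1.151; a1+a2=0.936 < 1.151 ≤ a1+…+a3=1.796 → R3 fires; Q=9 R=17 Y=0 S=4
Draw 8: a1=0.000, a2=1.053, a3=0.860, a4=0.000, a5=0.504, a0=2.417; τ=−ln(0.5138)/2.417=0.276 → t=2.096; u2·a0=0.2573·2.417=0.622; a1=0.000 < 0.622 ≤ a1+a2=1.053 → R2 fires; Q=10 R=19 Y=0 S=4
Draw 9: a1=0.000, a2=1.170, a3=0.860, a4=0.000, a5=0.560, a0=2.590; τ=−ln(0.3211)/2.590=0.439 → t=2.535; u2·a0=0.2332·2.590=0.604; a1=0.000 < 0.604 ≤ a1+a2=1.170 → R2 fires; Q=11 R=21 Y=0 S=4
Draw 10: a1=0.000, a2=1.287, a3=0.860, a4=0.000, a5=0.616, a0=2.763; τ=−ln(0.4908)/2.763=0.258 → t=2.793; u2·a0=0.9065·2.763=2.505; a1+…+a4=2.147 < 2.505 ≤ a1+…+a5=2.763 → R5 fires; Q=10 R=21 Y=1 S=4
Draw 11: a1=0.220, a2=1.170, a3=0.860, a4=0.952, a5=0.560, a0=3.762; τ=−ln(0.2459)/3.762=0.373 → t=3.166; u2·a0=0.9082·3.762=3.417; a1+…+a4=3.202 < 3.417 ≤ a1+…+a5=3.762 → R5 fires; Q=9 R=21 Y=2 S=4
Draw 12: a1=0.440, a2=1.053, a3=0.860, a4=1.904, a5=0.504, a0=4.761; τ=−ln(0.9706)/4.761=0.006 → t=3.172; u2·a0=0.3594·4.761=1.711; a1+a2=1.493 < 1.711 ≤ a1+…+a3=2.353 → R3 fires; Q=10 R=21 Y=2 S=4
Draw 13: a1=0.440, a2=1.170, a3=0.860, a4=1.904, a5=0.560, a0=4.934; τ=−ln(0.1754)/4.934=0.353 → t=3.525 > T=3.41: stop.
At T=3.41: Q=10 R=21 Y=2 S=4; the largest is R.

Dominant species at T: R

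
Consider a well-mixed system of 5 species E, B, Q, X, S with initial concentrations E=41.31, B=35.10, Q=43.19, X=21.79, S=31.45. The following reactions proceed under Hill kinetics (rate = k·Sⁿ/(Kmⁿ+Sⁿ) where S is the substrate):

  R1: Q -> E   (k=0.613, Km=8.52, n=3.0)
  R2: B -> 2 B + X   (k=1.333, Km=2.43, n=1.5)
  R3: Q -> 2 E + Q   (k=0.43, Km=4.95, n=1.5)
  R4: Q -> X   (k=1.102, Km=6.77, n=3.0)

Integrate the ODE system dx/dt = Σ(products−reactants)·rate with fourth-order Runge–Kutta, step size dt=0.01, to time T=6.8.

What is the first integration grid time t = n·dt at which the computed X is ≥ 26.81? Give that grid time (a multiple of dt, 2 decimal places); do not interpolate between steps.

Threshold first reached at t = 2.09

RK4 with dt=0.01: 680 steps to T=6.8. Trajectory (selected grid times):
t=0.00: E=41.31 B=35.10 Q=43.19 X=21.79 S=31.45
t=0.76: E=42.40 B=36.10 Q=41.89 X=23.62 S=31.45
t=1.51: E=43.48 B=37.08 Q=40.62 X=25.43 S=31.45
t=2.08: E=44.29 B=37.83 Q=39.64 X=26.80 S=31.45
t=2.09: E=44.31 B=37.84 Q=39.63 X=26.82 S=31.45
t=2.27: E=44.56 B=38.07 Q=39.32 X=27.26 S=31.45
t=3.02: E=45.64 B=39.06 Q=38.04 X=29.06 S=31.45
t=3.78: E=46.72 B=40.06 Q=36.75 X=30.89 S=31.45
t=4.53: E=47.79 B=41.04 Q=35.48 X=32.70 S=31.45
t=5.29: E=48.87 B=42.04 Q=34.18 X=34.53 S=31.45
t=6.04: E=49.93 B=43.03 Q=32.91 X=36.33 S=31.45
t=6.80: E=51.00 B=44.03 Q=31.63 X=38.16 S=31.45
X(2.08)=26.798 < 26.81 but X(2.09)=26.822 ≥ 26.81, so the first grid time is t=2.09.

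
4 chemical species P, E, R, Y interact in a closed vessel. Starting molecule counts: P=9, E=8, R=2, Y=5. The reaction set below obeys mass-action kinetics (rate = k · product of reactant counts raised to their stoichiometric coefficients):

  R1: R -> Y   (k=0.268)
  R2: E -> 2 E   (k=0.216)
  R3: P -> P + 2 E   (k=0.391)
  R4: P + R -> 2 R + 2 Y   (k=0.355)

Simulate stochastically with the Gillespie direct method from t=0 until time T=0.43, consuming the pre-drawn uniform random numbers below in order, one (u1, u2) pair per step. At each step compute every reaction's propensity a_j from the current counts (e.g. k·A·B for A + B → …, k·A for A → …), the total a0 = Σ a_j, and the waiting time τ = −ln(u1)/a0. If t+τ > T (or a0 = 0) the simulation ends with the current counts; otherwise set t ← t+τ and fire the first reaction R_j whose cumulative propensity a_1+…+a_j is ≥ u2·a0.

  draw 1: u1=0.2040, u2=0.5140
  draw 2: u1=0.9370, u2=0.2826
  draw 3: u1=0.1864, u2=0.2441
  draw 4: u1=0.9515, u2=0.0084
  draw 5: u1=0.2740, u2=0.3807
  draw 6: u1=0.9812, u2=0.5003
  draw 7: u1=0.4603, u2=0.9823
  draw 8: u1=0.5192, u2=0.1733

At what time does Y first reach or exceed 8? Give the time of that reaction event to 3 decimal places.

Threshold first reached at t = 0.253

t=0.000: P=9 E=8 R=2 Y=5
Draw 1: a1=0.536, a2=1.728, a3=3.519, a4=6.390, a0=12.173; τ=−ln(0.2040)/12.173=0.131 → t=0.131; u2·a0=0.5140·12.173=6.257; a1+…+a3=5.783 < 6.257 ≤ a1+…+a4=12.173 → R4 fires; P=8 E=8 R=3 Y=7
Draw 2: a1=0.804, a2=1.728, a3=3.128, a4=8.520, a0=14.180; τ=−ln(0.9370)/14.180=0.005 → t=0.135; u2·a0=0.2826·14.180=4.007; a1+a2=2.532 < 4.007 ≤ a1+…+a3=5.660 → R3 fires; P=8 E=10 R=3 Y=7
Draw 3: a1=0.804, a2=2.160, a3=3.128, a4=8.520, a0=14.612; τ=−ln(0.1864)/14.612=0.115 → t=0.250; u2·a0=0.2441·14.612=3.567; a1+a2=2.964 < 3.567 ≤ a1+…+a3=6.092 → R3 fires; P=8 E=12 R=3 Y=7
Draw 4: a1=0.804, a2=2.592, a3=3.128, a4=8.520, a0=15.044; τ=−ln(0.9515)/15.044=0.003 → t=0.253; u2·a0=0.0084·15.044=0.126 ≤ a1=0.804 → R1 fires; P=8 E=12 R=2 Y=8
Draw 5: a1=0.536, a2=2.592, a3=3.128, a4=5.680, a0=11.936; τ=−ln(0.2740)/11.936=0.108 → t=0.362; u2·a0=0.3807·11.936=4.544; a1+a2=3.128 < 4.544 ≤ a1+…+a3=6.256 → R3 fires; P=8 E=14 R=2 Y=8
Draw 6: a1=0.536, a2=3.024, a3=3.128, a4=5.680, a0=12.368; τ=−ln(0.9812)/12.368=0.002 → t=0.363; u2·a0=0.5003·12.368=6.188; a1+a2=3.560 < 6.188 ≤ a1+…+a3=6.688 → R3 fires; P=8 E=16 R=2 Y=8
Draw 7: a1=0.536, a2=3.456, a3=3.128, a4=5.680, a0=12.800; τ=−ln(0.4603)/12.800=0.061 → t=0.424; u2·a0=0.9823·12.800=12.573; a1+…+a3=7.120 < 12.573 ≤ a1+…+a4=12.800 → R4 fires; P=7 E=16 R=3 Y=10
Draw 8: a1=0.804, a2=3.456, a3=2.737, a4=7.455, a0=14.452; τ=−ln(0.5192)/14.452=0.045 → t=0.469 > T=0.43: stop.
Y first becomes ≥ 8 when it reaches 8 at the event at t=0.253.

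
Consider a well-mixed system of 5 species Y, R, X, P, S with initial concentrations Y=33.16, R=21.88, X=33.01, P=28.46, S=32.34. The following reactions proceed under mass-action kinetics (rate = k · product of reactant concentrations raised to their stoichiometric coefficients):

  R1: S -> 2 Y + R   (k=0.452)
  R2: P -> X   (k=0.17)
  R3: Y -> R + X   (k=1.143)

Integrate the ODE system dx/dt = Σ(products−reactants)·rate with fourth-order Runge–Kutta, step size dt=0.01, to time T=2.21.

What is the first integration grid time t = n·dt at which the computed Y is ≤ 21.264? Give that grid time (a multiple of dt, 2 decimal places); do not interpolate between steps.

Threshold first reached at t = 1.33

RK4 with dt=0.01: 221 steps to T=2.21. Trajectory (selected grid times):
t=0.00: Y=33.16 R=21.88 X=33.01 P=28.46 S=32.34
t=0.25: Y=30.91 R=34.49 X=43.35 P=27.28 S=28.88
t=0.49: Y=28.68 R=45.64 X=52.62 P=26.19 S=25.92
t=0.74: Y=26.35 R=56.27 X=61.57 P=25.10 S=23.15
t=0.98: Y=24.18 R=65.58 X=69.50 P=24.09 S=20.77
t=1.23: Y=22.02 R=74.39 X=77.10 P=23.09 S=18.55
t=1.32: Y=21.27 R=77.36 X=79.68 P=22.74 S=17.81
t=1.33: Y=21.19 R=77.68 X=79.96 P=22.70 S=17.73
t=1.47: Y=20.07 R=82.07 X=83.80 P=22.17 S=16.64
t=1.72: Y=18.16 R=89.31 X=90.18 P=21.24 S=14.86
t=1.96: Y=16.47 R=95.58 X=95.77 P=20.40 S=13.33
t=2.21: Y=14.85 R=101.48 X=101.09 P=19.55 S=11.91
Y(1.32)=21.274 > 21.264 but Y(1.33)=21.192 ≤ 21.264, so the first grid time is t=1.33.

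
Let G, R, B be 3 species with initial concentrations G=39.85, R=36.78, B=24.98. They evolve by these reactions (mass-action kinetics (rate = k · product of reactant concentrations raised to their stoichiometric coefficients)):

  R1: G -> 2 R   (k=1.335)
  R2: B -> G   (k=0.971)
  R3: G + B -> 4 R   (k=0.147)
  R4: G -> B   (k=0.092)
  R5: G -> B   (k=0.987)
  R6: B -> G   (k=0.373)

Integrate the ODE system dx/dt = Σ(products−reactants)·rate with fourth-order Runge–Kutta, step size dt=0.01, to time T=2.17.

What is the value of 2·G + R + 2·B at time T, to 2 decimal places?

Check how each reaction changes W = 2·G + R + 2·B (weight of products minus weight of reactants):
R1: G -> 2 R: (1·2) − (2·1) = 2 − 2 = 0
R2: B -> G: (2·1) − (2·1) = 2 − 2 = 0
R3: G + B -> 4 R: (1·4) − (2·1 + 2·1) = 4 − 4 = 0
R4: G -> B: (2·1) − (2·1) = 2 − 2 = 0
R5: G -> B: (2·1) − (2·1) = 2 − 2 = 0
R6: B -> G: (2·1) − (2·1) = 2 − 2 = 0
Every reaction leaves W unchanged, so W is conserved and no simulation is needed: W(T) = W(0) = 2·39.85 + 36.78 + 2·24.98 = 166.44

Value at T = 166.44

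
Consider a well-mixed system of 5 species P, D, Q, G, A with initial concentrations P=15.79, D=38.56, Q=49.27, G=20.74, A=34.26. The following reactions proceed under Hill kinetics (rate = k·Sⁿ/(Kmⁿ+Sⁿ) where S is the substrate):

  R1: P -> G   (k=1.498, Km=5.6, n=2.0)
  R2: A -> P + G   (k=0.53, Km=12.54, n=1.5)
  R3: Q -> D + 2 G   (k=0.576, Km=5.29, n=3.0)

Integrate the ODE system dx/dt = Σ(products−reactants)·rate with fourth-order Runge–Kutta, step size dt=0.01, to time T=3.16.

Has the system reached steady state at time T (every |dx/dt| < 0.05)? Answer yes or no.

RK4 with dt=0.01: 316 steps to T=3.16. Trajectory (selected grid times):
t=0.00: P=15.79 D=38.56 Q=49.27 G=20.74 A=34.26
t=0.35: P=15.48 D=38.76 Q=49.07 G=21.76 A=34.11
t=0.70: P=15.17 D=38.96 Q=48.87 G=22.78 A=33.96
t=1.05: P=14.86 D=39.16 Q=48.67 G=23.79 A=33.81
t=1.40: P=14.55 D=39.37 Q=48.46 G=24.80 A=33.65
t=1.76: P=14.24 D=39.57 Q=48.26 G=25.84 A=33.50
t=2.11: P=13.94 D=39.77 Q=48.06 G=26.85 A=33.35
t=2.46: P=13.64 D=39.98 Q=47.85 G=27.85 A=33.20
t=2.81: P=13.34 D=40.18 Q=47.65 G=28.85 A=33.05
t=3.16: P=13.05 D=40.38 Q=47.45 G=29.85 A=32.90
Rates at T: R1=1.2649, R2=0.4290, R3=0.5752
dx/dt at T (Σ net stoichiometry × rate): P=-0.8359, D=+0.5752, Q=-0.5752, G=+2.8444, A=-0.4290
Largest |dx/dt| is |+2.8444| (G) ≥ 0.05 → not steady.

Steady state at T: no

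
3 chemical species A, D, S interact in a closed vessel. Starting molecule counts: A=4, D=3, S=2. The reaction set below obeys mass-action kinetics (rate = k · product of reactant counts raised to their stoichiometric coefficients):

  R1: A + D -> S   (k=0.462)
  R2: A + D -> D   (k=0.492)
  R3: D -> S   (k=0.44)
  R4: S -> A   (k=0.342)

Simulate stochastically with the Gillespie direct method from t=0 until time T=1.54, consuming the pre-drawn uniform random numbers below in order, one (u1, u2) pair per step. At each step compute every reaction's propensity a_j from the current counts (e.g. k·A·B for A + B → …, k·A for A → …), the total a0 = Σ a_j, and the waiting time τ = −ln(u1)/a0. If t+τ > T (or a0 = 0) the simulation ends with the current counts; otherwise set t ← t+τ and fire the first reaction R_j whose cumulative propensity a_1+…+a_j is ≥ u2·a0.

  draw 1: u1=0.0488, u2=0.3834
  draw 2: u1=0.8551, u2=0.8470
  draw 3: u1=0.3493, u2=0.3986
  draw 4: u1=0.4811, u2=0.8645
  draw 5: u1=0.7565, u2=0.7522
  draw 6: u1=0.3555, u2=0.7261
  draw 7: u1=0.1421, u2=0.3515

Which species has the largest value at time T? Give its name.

Dominant species at T: A

t=0.000: A=4 D=3 S=2
Draw 1: a1=5.544, a2=5.904, a3=1.320, a4=0.684, a0=13.452; τ=−ln(0.0488)/13.452=0.225 → t=0.225; u2·a0=0.3834·13.452=5.157 ≤ a1=5.544 → R1 fires; A=3 D=2 S=3
Draw 2: a1=2.772, a2=2.952, a3=0.880, a4=1.026, a0=7.630; τ=−ln(0.8551)/7.630=0.021 → t=0.245; u2·a0=0.8470·7.630=6.463; a1+a2=5.724 < 6.463 ≤ a1+…+a3=6.604 → R3 fires; A=3 D=1 S=4
Draw 3: a1=1.386, a2=1.476, a3=0.440, a4=1.368, a0=4.670; τ=−ln(0.3493)/4.670=0.225 → t=0.470; u2·a0=0.3986·4.670=1.861; a1=1.386 < 1.861 ≤ a1+a2=2.862 → R2 fires; A=2 D=1 S=4
Draw 4: a1=0.924, a2=0.984, a3=0.440, a4=1.368, a0=3.716; τ=−ln(0.4811)/3.716=0.197 → t=0.667; u2·a0=0.8645·3.716=3.212; a1+…+a3=2.348 < 3.212 ≤ a1+…+a4=3.716 → R4 fires; A=3 D=1 S=3
Draw 5: a1=1.386, a2=1.476, a3=0.440, a4=1.026, a0=4.328; τ=−ln(0.7565)/4.328=0.064 → t=0.732; u2·a0=0.7522·4.328=3.256; a1+a2=2.862 < 3.256 ≤ a1+…+a3=3.302 → R3 fires; A=3 D=0 S=4
Draw 6: a1=0.000, a2=0.000, a3=0.000, a4=1.368, a0=1.368; τ=−ln(0.3555)/1.368=0.756 → t=1.488; u2·a0=0.7261·1.368=0.993; a1+…+a3=0.000 < 0.993 ≤ a1+…+a4=1.368 → R4 fires; A=4 D=0 S=3
Draw 7: a1=0.000, a2=0.000, a3=0.000, a4=1.026, a0=1.026; τ=−ln(0.1421)/1.026=1.902 → t=3.389 > T=1.54: stop.
At T=1.54: A=4 D=0 S=3; the largest is A.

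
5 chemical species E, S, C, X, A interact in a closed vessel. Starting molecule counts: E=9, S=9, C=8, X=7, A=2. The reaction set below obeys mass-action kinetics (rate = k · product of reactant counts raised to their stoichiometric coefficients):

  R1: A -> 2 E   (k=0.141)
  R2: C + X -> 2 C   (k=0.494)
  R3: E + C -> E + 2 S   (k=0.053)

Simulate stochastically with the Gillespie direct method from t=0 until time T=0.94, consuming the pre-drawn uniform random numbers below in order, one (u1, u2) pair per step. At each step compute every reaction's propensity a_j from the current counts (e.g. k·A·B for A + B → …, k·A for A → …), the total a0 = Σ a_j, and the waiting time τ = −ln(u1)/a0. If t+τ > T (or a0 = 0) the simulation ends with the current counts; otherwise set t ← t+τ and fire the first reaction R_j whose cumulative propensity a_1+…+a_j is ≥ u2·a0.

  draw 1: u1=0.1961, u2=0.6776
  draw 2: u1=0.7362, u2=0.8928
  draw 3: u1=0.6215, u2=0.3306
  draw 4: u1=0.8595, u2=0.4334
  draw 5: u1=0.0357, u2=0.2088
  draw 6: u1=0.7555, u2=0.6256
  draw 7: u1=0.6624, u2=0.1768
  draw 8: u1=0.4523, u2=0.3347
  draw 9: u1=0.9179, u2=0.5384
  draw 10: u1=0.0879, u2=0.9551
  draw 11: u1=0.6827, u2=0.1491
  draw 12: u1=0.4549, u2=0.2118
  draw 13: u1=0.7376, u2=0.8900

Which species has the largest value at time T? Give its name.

Dominant species at T: S

t=0.000: E=9 S=9 C=8 X=7 A=2
Draw 1: a1=0.282, a2=27.664, a3=3.816, a0=31.762; τ=−ln(0.1961)/31.762=0.051 → t=0.051; u2·a0=0.6776·31.762=21.522; a1=0.282 < 21.522 ≤ a1+a2=27.946 → R2 fires; E=9 S=9 C=9 X=6 A=2
Draw 2: a1=0.282, a2=26.676, a3=4.293, a0=31.251; τ=−ln(0.7362)/31.251=0.010 → t=0.061; u2·a0=0.8928·31.251=27.901; a1+a2=26.958 < 27.901 ≤ a1+…+a3=31.251 → R3 fires; E=9 S=11 C=8 X=6 A=2
Draw 3: a1=0.282, a2=23.712, a3=3.816, a0=27.810; τ=−ln(0.6215)/27.810=0.017 → t=0.078; u2·a0=0.3306·27.810=9.194; a1=0.282 < 9.194 ≤ a1+a2=23.994 → R2 fires; E=9 S=11 C=9 X=5 A=2
Draw 4: a1=0.282, a2=22.230, a3=4.293, a0=26.805; τ=−ln(0.8595)/26.805=0.006 → t=0.084; u2·a0=0.4334·26.805=11.617; a1=0.282 < 11.617 ≤ a1+a2=22.512 → R2 fires; E=9 S=11 C=10 X=4 A=2
Draw 5: a1=0.282, a2=19.760, a3=4.770, a0=24.812; τ=−ln(0.0357)/24.812=0.134 → t=0.218; u2·a0=0.2088·24.812=5.181; a1=0.282 < 5.181 ≤ a1+a2=20.042 → R2 fires; E=9 S=11 C=11 X=3 A=2
Draw 6: a1=0.282, a2=16.302, a3=5.247, a0=21.831; τ=−ln(0.7555)/21.831=0.013 → t=0.231; u2·a0=0.6256·21.831=13.657; a1=0.282 < 13.657 ≤ a1+a2=16.584 → R2 fires; E=9 S=11 C=12 X=2 A=2
Draw 7: a1=0.282, a2=11.856, a3=5.724, a0=17.862; τ=−ln(0.6624)/17.862=0.023 → t=0.254; u2·a0=0.1768·17.862=3.158; a1=0.282 < 3.158 ≤ a1+a2=12.138 → R2 fires; E=9 S=11 C=13 X=1 A=2
Draw 8: a1=0.282, a2=6.422, a3=6.201, a0=12.905; τ=−ln(0.4523)/12.905=0.061 → t=0.316; u2·a0=0.3347·12.905=4.319; a1=0.282 < 4.319 ≤ a1+a2=6.704 → R2 fires; E=9 S=11 C=14 X=0 A=2
Draw 9: a1=0.282, a2=0.000, a3=6.678, a0=6.960; τ=−ln(0.9179)/6.960=0.012 → t=0.328; u2·a0=0.5384·6.960=3.747; a1+a2=0.282 < 3.747 ≤ a1+…+a3=6.960 → R3 fires; E=9 S=13 C=13 X=0 A=2
Draw 10: a1=0.282, a2=0.000, a3=6.201, a0=6.483; τ=−ln(0.0879)/6.483=0.375 → t=0.703; u2·a0=0.9551·6.483=6.192; a1+a2=0.282 < 6.192 ≤ a1+…+a3=6.483 → R3 fires; E=9 S=15 C=12 X=0 A=2
Draw 11: a1=0.282, a2=0.000, a3=5.724, a0=6.006; τ=−ln(0.6827)/6.006=0.064 → t=0.766; u2·a0=0.1491·6.006=0.895; a1+a2=0.282 < 0.895 ≤ a1+…+a3=6.006 → R3 fires; E=9 S=17 C=11 X=0 A=2
Draw 12: a1=0.282, a2=0.000, a3=5.247, a0=5.529; τ=−ln(0.4549)/5.529=0.142 → t=0.909; u2·a0=0.2118·5.529=1.171; a1+a2=0.282 < 1.171 ≤ a1+…+a3=5.529 → R3 fires; E=9 S=19 C=10 X=0 A=2
Draw 13: a1=0.282, a2=0.000, a3=4.770, a0=5.052; τ=−ln(0.7376)/5.052=0.060 → t=0.969 > T=0.94: stop.
At T=0.94: E=9 S=19 C=10 X=0 A=2; the largest is S.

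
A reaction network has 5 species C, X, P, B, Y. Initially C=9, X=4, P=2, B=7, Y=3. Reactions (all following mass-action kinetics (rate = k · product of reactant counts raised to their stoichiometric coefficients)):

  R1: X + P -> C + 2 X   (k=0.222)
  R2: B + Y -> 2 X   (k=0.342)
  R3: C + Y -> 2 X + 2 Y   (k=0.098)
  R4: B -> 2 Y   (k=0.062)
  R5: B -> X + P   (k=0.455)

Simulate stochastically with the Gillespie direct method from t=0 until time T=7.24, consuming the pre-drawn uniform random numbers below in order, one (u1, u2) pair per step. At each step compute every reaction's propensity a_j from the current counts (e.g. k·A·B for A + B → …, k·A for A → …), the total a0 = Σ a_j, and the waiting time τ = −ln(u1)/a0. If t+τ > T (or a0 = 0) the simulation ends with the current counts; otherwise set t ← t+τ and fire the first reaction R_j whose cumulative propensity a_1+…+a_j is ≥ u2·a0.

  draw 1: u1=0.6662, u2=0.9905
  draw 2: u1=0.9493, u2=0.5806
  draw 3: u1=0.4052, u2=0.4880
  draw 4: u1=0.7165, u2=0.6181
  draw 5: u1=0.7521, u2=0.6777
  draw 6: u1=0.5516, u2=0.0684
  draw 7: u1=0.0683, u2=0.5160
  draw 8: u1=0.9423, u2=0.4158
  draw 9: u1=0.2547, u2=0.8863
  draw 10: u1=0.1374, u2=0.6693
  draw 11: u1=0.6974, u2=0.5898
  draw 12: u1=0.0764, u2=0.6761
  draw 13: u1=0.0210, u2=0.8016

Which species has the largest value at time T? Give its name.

t=0.000: C=9 X=4 P=2 B=7 Y=3
Draw 1: a1=1.776, a2=7.182, a3=2.646, a4=0.434, a5=3.185, a0=15.223; τ=−ln(0.6662)/15.223=0.027 → t=0.027; u2·a0=0.9905·15.223=15.078; a1+…+a4=12.038 < 15.078 ≤ a1+…+a5=15.223 → R5 fires; C=9 X=5 P=3 B=6 Y=3
Draw 2: a1=3.330, a2=6.156, a3=2.646, a4=0.372, a5=2.730, a0=15.234; τ=−ln(0.9493)/15.234=0.003 → t=0.030; u2·a0=0.5806·15.234=8.845; a1=3.330 < 8.845 ≤ a1+a2=9.486 → R2 fires; C=9 X=7 P=3 B=5 Y=2
Draw 3: a1=4.662, a2=3.420, a3=1.764, a4=0.310, a5=2.275, a0=12.431; τ=−ln(0.4052)/12.431=0.073 → t=0.103; u2·a0=0.4880·12.431=6.066; a1=4.662 < 6.066 ≤ a1+a2=8.082 → R2 fires; C=9 X=9 P=3 B=4 Y=1
Draw 4: a1=5.994, a2=1.368, a3=0.882, a4=0.248, a5=1.820, a0=10.312; τ=−ln(0.7165)/10.312=0.032 → t=0.135; u2·a0=0.6181·10.312=6.374; a1=5.994 < 6.374 ≤ a1+a2=7.362 → R2 fires; C=9 X=11 P=3 B=3 Y=0
Draw 5: a1=7.326, a2=0.000, a3=0.000, a4=0.186, a5=1.365, a0=8.877; τ=−ln(0.7521)/8.877=0.032 → t=0.167; u2·a0=0.6777·8.877=6.016 ≤ a1=7.326 → R1 fires; C=10 X=12 P=2 B=3 Y=0
Draw 6: a1=5.328, a2=0.000, a3=0.000, a4=0.186, a5=1.365, a0=6.879; τ=−ln(0.5516)/6.879=0.086 → t=0.254; u2·a0=0.0684·6.879=0.471 ≤ a1=5.328 → R1 fires; C=11 X=13 P=1 B=3 Y=0
Draw 7: a1=2.886, a2=0.000, a3=0.000, a4=0.186, a5=1.365, a0=4.437; τ=−ln(0.0683)/4.437=0.605 → t=0.859; u2·a0=0.5160·4.437=2.289 ≤ a1=2.886 → R1 fires; C=12 X=14 P=0 B=3 Y=0
Draw 8: a1=0.000, a2=0.000, a3=0.000, a4=0.186, a5=1.365, a0=1.551; τ=−ln(0.9423)/1.551=0.038 → t=0.897; u2·a0=0.4158·1.551=0.645; a1+…+a4=0.186 < 0.645 ≤ a1+…+a5=1.551 → R5 fires; C=12 X=15 P=1 B=2 Y=0
Draw 9: a1=3.330, a2=0.000, a3=0.000, a4=0.124, a5=0.910, a0=4.364; τ=−ln(0.2547)/4.364=0.313 → t=1.210; u2·a0=0.8863·4.364=3.868; a1+…+a4=3.454 < 3.868 ≤ a1+…+a5=4.364 → R5 fires; C=12 X=16 P=2 B=1 Y=0
Draw 10: a1=7.104, a2=0.000, a3=0.000, a4=0.062, a5=0.455, a0=7.621; τ=−ln(0.1374)/7.621=0.260 → t=1.471; u2·a0=0.6693·7.621=5.101 ≤ a1=7.104 → R1 fires; C=13 X=17 P=1 B=1 Y=0
Draw 11: a1=3.774, a2=0.000, a3=0.000, a4=0.062, a5=0.455, a0=4.291; τ=−ln(0.6974)/4.291=0.084 → t=1.555; u2·a0=0.5898·4.291=2.531 ≤ a1=3.774 → R1 fires; C=14 X=18 P=0 B=1 Y=0
Draw 12: a1=0.000, a2=0.000, a3=0.000, a4=0.062, a5=0.455, a0=0.517; τ=−ln(0.0764)/0.517=4.974 → t=6.529; u2·a0=0.6761·0.517=0.350; a1+…+a4=0.062 < 0.350 ≤ a1+…+a5=0.517 → R5 fires; C=14 X=19 P=1 B=0 Y=0
Draw 13: a1=4.218, a2=0.000, a3=0.000, a4=0.000, a5=0.000, a0=4.218; τ=−ln(0.0210)/4.218=0.916 → t=7.445 > T=7.24: stop.
At T=7.24: C=14 X=19 P=1 B=0 Y=0; the largest is X.

Dominant species at T: X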